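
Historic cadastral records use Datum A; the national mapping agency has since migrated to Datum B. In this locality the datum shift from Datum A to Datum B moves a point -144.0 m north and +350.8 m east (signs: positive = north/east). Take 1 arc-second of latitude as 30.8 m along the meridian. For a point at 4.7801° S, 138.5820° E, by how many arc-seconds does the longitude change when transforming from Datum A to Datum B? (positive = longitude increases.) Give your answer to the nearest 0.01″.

Δλ = 11.43″

At latitude -4.7801°, cos φ = 0.996522.
1″ of longitude at this latitude = 30.80 × cos φ = 30.6929 m, so Δλ = 350.8 / 30.6929 = 11.429″.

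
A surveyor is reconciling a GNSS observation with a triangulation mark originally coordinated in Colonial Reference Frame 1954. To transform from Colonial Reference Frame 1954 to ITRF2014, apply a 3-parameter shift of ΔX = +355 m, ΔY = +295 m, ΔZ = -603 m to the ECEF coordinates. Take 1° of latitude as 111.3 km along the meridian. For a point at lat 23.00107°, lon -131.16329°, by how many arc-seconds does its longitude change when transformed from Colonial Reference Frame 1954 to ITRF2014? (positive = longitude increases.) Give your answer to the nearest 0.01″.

sin φ = 0.390748, cos φ = 0.920498, sin λ = -0.752837, cos λ = -0.658207.
East component: ΔE = −sin λ·ΔX + cos λ·ΔY = −(-0.752837)(355) + (-0.658207)(295) = 73.09 m.
1° of latitude spans 111300 m; at latitude φ, 1° of longitude spans that × cos φ = 102451.4 m, so Δλ = 73.09 / 102451.4 × 3600 = 2.568″.

Δλ = 2.57″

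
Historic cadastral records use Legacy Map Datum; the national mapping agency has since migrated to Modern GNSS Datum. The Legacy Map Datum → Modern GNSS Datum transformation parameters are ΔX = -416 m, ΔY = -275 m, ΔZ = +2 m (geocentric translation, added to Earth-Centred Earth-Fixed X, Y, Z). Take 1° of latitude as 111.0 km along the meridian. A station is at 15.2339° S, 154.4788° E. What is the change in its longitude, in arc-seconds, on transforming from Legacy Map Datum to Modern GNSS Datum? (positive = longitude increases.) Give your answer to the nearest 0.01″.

Δλ = 14.37″

sin φ = -0.262760, cos φ = 0.964861, sin λ = 0.430845, cos λ = -0.902426.
East component: ΔE = −sin λ·ΔX + cos λ·ΔY = −(0.430845)(-416) + (-0.902426)(-275) = 427.40 m.
1° of latitude spans 111000 m; at latitude φ, 1° of longitude spans that × cos φ = 107099.6 m, so Δλ = 427.40 / 107099.6 × 3600 = 14.366″.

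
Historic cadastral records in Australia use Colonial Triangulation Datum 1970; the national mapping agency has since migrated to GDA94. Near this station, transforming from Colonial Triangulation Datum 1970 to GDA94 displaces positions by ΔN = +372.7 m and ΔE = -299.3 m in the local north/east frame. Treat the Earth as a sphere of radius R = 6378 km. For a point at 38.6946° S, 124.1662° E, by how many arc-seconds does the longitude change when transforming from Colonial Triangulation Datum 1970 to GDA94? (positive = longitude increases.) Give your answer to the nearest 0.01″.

Δλ = -12.40″

At latitude -38.6946°, cos φ = 0.780489.
One radian of longitude at latitude φ spans R cos φ, so Δλ = ΔE / (R cos φ) = -299.3 / (6378000 × 0.780489) = -6.0125e-05 rad = -12.402″.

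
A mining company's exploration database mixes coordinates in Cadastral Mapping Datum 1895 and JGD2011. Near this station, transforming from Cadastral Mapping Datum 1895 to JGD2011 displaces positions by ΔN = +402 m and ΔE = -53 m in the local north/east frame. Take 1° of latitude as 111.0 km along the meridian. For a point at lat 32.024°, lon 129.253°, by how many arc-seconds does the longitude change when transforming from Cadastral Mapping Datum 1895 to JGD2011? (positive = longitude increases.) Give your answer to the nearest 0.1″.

At latitude 32.024°, cos φ = 0.847826.
1° of longitude at this latitude = 111.0 × cos φ = 94.11 km, so Δλ = -53.0 / 94108.7 = -0.0005632° = -2.027″.

Δλ = -2.0″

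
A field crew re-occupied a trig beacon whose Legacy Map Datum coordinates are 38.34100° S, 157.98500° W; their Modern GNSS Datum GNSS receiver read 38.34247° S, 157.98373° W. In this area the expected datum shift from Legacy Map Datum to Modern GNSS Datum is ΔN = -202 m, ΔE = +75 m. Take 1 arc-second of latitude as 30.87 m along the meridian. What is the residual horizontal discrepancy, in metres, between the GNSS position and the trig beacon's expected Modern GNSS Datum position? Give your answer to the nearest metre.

Observed coordinate differences: Δφ = -0.00147°, Δλ = +0.00127°.
Converting to metres (1° lat = 111132 m, cos φ = 0.784333): observed ΔN = -163.4 m, observed ΔE = 110.7 m.
Subtracting the expected shift leaves a residual of -163.4 − (-202) = 38.6 m north and 110.7 − (75) = 35.7 m east.
Residual distance = √(38.6² + 35.7²) = 52.6 m.

53 m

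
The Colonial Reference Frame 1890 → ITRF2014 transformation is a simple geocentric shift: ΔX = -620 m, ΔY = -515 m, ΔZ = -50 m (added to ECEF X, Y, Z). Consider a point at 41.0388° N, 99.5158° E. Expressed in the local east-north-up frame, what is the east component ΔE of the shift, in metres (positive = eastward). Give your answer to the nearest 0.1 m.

The local east axis at (φ, λ) is (−sin λ, cos λ, 0), so ΔE = −sin(99.5158°)·(-620) + cos(99.5158°)·(-515) = 696.61 m.

ΔE = 696.6 m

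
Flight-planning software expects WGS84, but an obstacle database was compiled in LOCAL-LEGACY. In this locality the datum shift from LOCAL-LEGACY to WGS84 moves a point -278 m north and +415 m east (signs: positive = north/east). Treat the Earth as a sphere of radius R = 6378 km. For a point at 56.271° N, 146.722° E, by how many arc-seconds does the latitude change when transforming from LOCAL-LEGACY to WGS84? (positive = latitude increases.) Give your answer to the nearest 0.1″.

Δφ = -9.0″

On a sphere of radius R, 1 rad of latitude = R, so Δφ = ΔN / R = -278.0 / 6378000 = -4.3587e-05 rad = -8.991″.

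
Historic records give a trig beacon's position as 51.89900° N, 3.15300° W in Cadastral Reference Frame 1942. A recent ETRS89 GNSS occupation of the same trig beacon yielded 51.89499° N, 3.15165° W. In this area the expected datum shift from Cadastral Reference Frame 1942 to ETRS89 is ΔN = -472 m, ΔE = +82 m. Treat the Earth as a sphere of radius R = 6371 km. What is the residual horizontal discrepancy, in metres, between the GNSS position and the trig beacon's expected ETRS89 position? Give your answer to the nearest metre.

Observed coordinate differences: Δφ = -0.00401°, Δλ = +0.00135°.
Converting to metres (1° lat = 111195 m, cos φ = 0.617050): observed ΔN = -445.9 m, observed ΔE = 92.6 m.
Subtracting the expected shift leaves a residual of -445.9 − (-472) = 26.1 m north and 92.6 − (82) = 10.6 m east.
Residual distance = √(26.1² + 10.6²) = 28.2 m.

28 m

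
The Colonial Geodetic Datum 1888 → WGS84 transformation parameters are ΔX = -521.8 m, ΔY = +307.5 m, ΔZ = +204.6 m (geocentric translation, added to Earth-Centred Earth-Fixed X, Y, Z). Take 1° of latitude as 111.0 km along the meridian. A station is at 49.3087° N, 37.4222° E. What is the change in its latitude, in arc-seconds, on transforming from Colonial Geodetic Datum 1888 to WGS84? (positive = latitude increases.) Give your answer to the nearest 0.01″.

Δφ = 9.92″

sin φ = 0.758233, cos φ = 0.651983, sin λ = 0.607684, cos λ = 0.794179.
North component: ΔN = −sin φ cos λ·ΔX − sin φ sin λ·ΔY + cos φ·ΔZ = −(0.758233)(0.794179)(-521.8) − (0.758233)(0.607684)(307.5) + (0.651983)(204.6) = 305.92 m.
1° of latitude spans 111000 m, so Δφ = 305.92 / 111000 × 3600 = 9.922″.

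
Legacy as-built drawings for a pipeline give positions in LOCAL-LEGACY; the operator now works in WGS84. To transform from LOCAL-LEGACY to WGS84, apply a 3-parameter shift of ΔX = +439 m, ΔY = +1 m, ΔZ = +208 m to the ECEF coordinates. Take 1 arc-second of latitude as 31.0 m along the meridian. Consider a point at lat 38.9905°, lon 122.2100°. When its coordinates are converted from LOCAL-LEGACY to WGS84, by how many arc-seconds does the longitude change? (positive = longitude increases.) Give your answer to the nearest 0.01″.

sin φ = 0.629192, cos φ = 0.777250, sin λ = 0.846100, cos λ = -0.533024.
East component: ΔE = −sin λ·ΔX + cos λ·ΔY = −(0.846100)(439) + (-0.533024)(1) = -371.97 m.
1° of latitude spans 3600 × 31.00 = 111600 m; at latitude φ, 1° of longitude spans that × cos φ = 86741.1 m, so Δλ = -371.97 / 86741.1 × 3600 = -15.438″.

Δλ = -15.44″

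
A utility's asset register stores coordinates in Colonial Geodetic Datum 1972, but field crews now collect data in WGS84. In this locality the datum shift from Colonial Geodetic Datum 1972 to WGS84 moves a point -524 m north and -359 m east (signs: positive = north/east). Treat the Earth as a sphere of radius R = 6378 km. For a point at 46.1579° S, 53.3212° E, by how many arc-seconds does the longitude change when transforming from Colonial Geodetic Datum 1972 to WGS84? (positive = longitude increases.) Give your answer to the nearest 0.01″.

Δλ = -16.76″

At latitude -46.1579°, cos φ = 0.692673.
One radian of longitude at latitude φ spans R cos φ, so Δλ = ΔE / (R cos φ) = -359.0 / (6378000 × 0.692673) = -8.1261e-05 rad = -16.761″.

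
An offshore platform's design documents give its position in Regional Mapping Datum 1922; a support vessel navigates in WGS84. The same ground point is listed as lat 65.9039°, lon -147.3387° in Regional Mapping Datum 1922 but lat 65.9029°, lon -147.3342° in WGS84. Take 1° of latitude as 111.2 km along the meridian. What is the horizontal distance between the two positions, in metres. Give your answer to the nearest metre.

233 m

Δφ = 65.9029° − 65.9039° = -0.0010°; Δλ = -147.3342° − -147.3387° = +0.0045°.
ΔN = Δφ × 111200 = -111.2 m; ΔE = Δλ × 111200 × cos(65.9039°) = +0.0045 × 111200 × 0.408268 = 204.3 m.
Distance = √(ΔE² + ΔN²) = √(204.3² + (-111.2)²) = 232.6 m.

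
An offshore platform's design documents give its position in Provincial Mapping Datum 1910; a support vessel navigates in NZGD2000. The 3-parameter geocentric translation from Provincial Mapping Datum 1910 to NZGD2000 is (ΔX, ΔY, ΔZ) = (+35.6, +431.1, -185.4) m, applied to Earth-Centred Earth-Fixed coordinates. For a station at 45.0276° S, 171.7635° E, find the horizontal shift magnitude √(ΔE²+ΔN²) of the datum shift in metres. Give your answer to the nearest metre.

446 m

At φ = -45.0276°, λ = 171.7635°: sin φ = -0.707447, cos φ = 0.706766, sin λ = 0.143259, cos λ = -0.989685.
ΔE = −sin λ·ΔX + cos λ·ΔY = −(0.143259)·(35.6) + (-0.989685)·(431.1) = -431.75 m.
ΔN = −sin φ cos λ·ΔX − sin φ sin λ·ΔY + cos φ·ΔZ = −(-0.707447)(-0.989685)(35.6) − (-0.707447)(0.143259)(431.1) + (0.706766)(-185.4) = -112.27 m.
Horizontal magnitude = √(ΔE² + ΔN²) = √((-431.75)² + (-112.27)²) = 446.11 m.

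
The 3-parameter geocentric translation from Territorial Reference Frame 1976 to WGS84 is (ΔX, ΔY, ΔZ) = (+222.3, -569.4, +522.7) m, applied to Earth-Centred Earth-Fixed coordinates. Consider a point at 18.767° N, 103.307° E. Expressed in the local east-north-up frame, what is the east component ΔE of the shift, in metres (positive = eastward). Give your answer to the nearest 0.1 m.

At φ = 18.767°, λ = 103.307°: sin φ = 0.321720, cos φ = 0.946835, sin λ = 0.973151, cos λ = -0.230169.
ΔE = −sin λ·ΔX + cos λ·ΔY = −(0.973151)·(222.3) + (-0.230169)·(-569.4) = -85.27 m.

ΔE = -85.3 m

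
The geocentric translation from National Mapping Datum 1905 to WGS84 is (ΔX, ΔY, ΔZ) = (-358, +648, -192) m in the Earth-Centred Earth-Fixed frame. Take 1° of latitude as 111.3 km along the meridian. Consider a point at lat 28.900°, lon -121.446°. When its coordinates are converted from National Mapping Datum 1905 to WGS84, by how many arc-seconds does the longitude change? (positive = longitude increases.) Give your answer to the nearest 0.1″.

sin φ = 0.483282, cos φ = 0.875465, sin λ = -0.853132, cos λ = -0.521695.
East component: ΔE = −sin λ·ΔX + cos λ·ΔY = −(-0.853132)(-358) + (-0.521695)(648) = -643.48 m.
1° of latitude spans 111300 m; at latitude φ, 1° of longitude spans that × cos φ = 97439.2 m, so Δλ = -643.48 / 97439.2 × 3600 = -23.774″.

Δλ = -23.8″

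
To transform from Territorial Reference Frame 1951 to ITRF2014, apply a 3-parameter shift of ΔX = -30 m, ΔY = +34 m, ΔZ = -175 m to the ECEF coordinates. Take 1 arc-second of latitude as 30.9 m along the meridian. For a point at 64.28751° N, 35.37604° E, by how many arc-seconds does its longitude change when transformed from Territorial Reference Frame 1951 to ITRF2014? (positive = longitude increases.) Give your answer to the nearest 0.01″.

sin φ = 0.900982, cos φ = 0.433856, sin λ = 0.578940, cos λ = 0.815370.
East component: ΔE = −sin λ·ΔX + cos λ·ΔY = −(0.578940)(-30) + (0.815370)(34) = 45.09 m.
1° of latitude spans 3600 × 30.90 = 111240 m; at latitude φ, 1° of longitude spans that × cos φ = 48262.1 m, so Δλ = 45.09 / 48262.1 × 3600 = 3.363″.

Δλ = 3.36″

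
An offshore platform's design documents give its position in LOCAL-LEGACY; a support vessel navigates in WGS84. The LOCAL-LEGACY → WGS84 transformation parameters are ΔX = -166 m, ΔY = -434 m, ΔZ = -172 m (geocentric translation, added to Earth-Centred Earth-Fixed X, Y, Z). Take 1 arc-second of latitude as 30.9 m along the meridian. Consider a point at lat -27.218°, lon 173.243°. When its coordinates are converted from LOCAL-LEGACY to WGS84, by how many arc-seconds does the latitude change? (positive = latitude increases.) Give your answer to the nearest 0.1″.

sin φ = -0.457377, cos φ = 0.889273, sin λ = 0.117659, cos λ = -0.993054.
North component: ΔN = −sin φ cos λ·ΔX − sin φ sin λ·ΔY + cos φ·ΔZ = −(-0.457377)(-0.993054)(-166) − (-0.457377)(0.117659)(-434) + (0.889273)(-172) = -100.91 m.
1° of latitude spans 3600 × 30.90 = 111240 m, so Δφ = -100.91 / 111240 × 3600 = -3.266″.

Δφ = -3.3″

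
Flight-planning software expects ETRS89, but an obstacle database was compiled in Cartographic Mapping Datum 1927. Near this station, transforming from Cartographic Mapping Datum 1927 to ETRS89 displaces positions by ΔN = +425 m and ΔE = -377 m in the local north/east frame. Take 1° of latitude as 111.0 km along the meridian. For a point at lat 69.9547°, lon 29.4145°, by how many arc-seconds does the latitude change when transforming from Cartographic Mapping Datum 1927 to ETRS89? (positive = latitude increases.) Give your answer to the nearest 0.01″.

Δφ = 13.78″

1° of latitude = 111.0 km, so Δφ = 425.0 / 111000 = 0.0038288° = 13.784″.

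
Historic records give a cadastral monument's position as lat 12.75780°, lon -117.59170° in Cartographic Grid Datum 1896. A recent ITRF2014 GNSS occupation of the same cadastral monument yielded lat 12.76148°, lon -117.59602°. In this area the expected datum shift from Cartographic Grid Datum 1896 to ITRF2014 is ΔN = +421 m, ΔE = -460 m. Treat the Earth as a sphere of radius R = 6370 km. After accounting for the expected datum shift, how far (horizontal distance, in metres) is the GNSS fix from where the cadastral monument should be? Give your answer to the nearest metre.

Observed coordinate differences: Δφ = +0.00368°, Δλ = -0.00432°.
Converting to metres (1° lat = 111177 m, cos φ = 0.975312): observed ΔN = 409.1 m, observed ΔE = -468.4 m.
Subtracting the expected shift leaves a residual of 409.1 − (421) = -11.9 m north and -468.4 − (-460) = -8.4 m east.
Residual distance = √((-11.9)² + (-8.4)²) = 14.6 m.

15 m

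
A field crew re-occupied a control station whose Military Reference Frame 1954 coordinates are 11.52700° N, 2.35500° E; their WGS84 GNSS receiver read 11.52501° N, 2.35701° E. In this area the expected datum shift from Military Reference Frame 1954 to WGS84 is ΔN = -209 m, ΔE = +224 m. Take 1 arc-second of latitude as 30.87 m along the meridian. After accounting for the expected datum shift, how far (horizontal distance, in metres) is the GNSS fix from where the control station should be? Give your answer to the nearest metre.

Observed coordinate differences: Δφ = -0.00199°, Δλ = +0.00201°.
Converting to metres (1° lat = 111132 m, cos φ = 0.979831): observed ΔN = -221.2 m, observed ΔE = 218.9 m.
Subtracting the expected shift leaves a residual of -221.2 − (-209) = -12.2 m north and 218.9 − (224) = -5.1 m east.
Residual distance = √((-12.2)² + (-5.1)²) = 13.2 m.

13 m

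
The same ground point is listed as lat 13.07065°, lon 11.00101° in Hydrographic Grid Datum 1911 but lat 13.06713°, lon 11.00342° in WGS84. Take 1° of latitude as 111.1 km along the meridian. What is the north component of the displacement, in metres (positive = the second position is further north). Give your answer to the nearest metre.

Δφ = 13.06713° − 13.07065° = -0.00352°; Δλ = 11.00342° − 11.00101° = +0.00241°.
ΔN = Δφ × 111100 = -391.1 m; ΔE = Δλ × 111100 × cos(13.07065°) = +0.00241 × 111100 × 0.974092 = 260.8 m.

ΔN = -391 m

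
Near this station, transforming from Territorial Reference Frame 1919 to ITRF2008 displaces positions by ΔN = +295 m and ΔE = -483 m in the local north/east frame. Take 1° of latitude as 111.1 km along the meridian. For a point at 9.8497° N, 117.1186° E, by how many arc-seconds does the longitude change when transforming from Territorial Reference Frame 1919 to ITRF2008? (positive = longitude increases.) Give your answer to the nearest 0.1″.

Δλ = -15.9″

At latitude 9.8497°, cos φ = 0.985260.
1° of longitude at this latitude = 111.1 × cos φ = 109.46 km, so Δλ = -483.0 / 109462.4 = -0.0044125° = -15.885″.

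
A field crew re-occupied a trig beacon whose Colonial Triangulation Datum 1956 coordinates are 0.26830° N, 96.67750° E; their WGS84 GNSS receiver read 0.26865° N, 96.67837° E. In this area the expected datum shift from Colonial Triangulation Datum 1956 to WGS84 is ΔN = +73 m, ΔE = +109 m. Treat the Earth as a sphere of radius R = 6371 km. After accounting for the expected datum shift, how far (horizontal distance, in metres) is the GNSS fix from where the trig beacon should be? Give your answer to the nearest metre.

Observed coordinate differences: Δφ = +0.00035°, Δλ = +0.00087°.
Converting to metres (1° lat = 111195 m, cos φ = 0.999989): observed ΔN = 38.9 m, observed ΔE = 96.7 m.
Subtracting the expected shift leaves a residual of 38.9 − (73) = -34.1 m north and 96.7 − (109) = -12.3 m east.
Residual distance = √((-34.1)² + (-12.3)²) = 36.2 m.

36 m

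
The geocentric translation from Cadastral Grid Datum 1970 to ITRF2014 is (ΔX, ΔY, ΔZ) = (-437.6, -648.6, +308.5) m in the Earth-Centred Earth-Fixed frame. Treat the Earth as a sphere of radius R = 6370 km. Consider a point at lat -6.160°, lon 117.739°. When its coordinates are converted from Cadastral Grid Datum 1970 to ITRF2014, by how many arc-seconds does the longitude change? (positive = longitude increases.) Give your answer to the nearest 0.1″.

Δλ = 22.4″

sin φ = -0.107305, cos φ = 0.994226, sin λ = 0.885077, cos λ = -0.465445.
East component: ΔE = −sin λ·ΔX + cos λ·ΔY = −(0.885077)(-437.6) + (-0.465445)(-648.6) = 689.20 m.
1° of latitude spans πR/180 = 111177 m; at latitude φ, 1° of longitude spans that × cos φ = 110535.5 m, so Δλ = 689.20 / 110535.5 × 3600 = 22.446″.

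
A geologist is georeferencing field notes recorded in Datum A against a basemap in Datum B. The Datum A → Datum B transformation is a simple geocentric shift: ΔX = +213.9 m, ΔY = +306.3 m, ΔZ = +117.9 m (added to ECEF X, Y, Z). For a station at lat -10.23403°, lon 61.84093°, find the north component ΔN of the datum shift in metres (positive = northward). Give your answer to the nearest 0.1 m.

The local north axis is (−sin φ cos λ, −sin φ sin λ, cos φ), giving ΔN = 17.935 + 47.979 + 116.024 = 181.94 m.

ΔN = 181.9 m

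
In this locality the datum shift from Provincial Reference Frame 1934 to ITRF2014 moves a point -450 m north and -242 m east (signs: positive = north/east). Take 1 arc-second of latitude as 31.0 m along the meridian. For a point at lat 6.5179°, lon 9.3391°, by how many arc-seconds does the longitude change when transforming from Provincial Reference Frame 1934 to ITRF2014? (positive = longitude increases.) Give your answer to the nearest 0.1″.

Δλ = -7.9″

At latitude 6.5179°, cos φ = 0.993536.
1″ of longitude at this latitude = 31.00 × cos φ = 30.7996 m, so Δλ = -242.0 / 30.7996 = -7.857″.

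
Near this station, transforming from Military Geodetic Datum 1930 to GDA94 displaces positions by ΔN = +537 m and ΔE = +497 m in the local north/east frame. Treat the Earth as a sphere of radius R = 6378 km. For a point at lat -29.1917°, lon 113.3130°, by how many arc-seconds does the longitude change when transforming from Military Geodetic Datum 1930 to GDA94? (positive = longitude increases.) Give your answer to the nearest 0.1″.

Δλ = 18.4″

At latitude -29.1917°, cos φ = 0.872993.
One radian of longitude at latitude φ spans R cos φ, so Δλ = ΔE / (R cos φ) = 497.0 / (6378000 × 0.872993) = 8.9261e-05 rad = 18.411″.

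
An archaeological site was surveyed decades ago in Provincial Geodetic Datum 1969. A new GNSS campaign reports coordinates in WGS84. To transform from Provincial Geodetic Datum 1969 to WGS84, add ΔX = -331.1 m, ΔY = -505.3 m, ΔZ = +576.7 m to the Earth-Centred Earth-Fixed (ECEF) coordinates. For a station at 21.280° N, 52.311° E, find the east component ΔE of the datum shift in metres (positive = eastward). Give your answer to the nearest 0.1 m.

ΔE = -46.9 m

The local east axis at (φ, λ) is (−sin λ, cos λ, 0), so ΔE = −sin(52.311°)·(-331.1) + cos(52.311°)·(-505.3) = -46.91 m.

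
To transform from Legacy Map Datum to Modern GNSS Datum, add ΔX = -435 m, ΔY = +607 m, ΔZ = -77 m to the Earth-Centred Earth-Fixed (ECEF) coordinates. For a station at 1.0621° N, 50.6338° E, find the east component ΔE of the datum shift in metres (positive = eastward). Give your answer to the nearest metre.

The local east axis at (φ, λ) is (−sin λ, cos λ, 0), so ΔE = −sin(50.6338°)·(-435) + cos(50.6338°)·607 = 721.31 m.

ΔE = 721 m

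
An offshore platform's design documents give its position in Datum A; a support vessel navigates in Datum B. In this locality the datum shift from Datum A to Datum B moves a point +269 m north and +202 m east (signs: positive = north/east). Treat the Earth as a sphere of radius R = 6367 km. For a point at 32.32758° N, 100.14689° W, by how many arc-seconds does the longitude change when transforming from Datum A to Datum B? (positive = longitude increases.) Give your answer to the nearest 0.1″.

At latitude 32.32758°, cos φ = 0.845005.
One radian of longitude at latitude φ spans R cos φ, so Δλ = ΔE / (R cos φ) = 202.0 / (6367000 × 0.845005) = 3.7545e-05 rad = 7.744″.

Δλ = 7.7″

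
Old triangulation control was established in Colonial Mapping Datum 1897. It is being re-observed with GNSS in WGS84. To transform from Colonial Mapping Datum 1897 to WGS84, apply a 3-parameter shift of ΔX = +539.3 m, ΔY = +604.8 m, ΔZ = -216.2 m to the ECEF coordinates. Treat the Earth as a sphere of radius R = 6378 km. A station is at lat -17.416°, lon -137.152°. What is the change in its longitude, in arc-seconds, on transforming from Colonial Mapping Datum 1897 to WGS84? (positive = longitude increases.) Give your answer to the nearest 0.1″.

Δλ = -2.6″

sin φ = -0.299307, cos φ = 0.954157, sin λ = -0.680056, cos λ = -0.733160.
East component: ΔE = −sin λ·ΔX + cos λ·ΔY = −(-0.680056)(539.3) + (-0.733160)(604.8) = -76.66 m.
1° of latitude spans πR/180 = 111317 m; at latitude φ, 1° of longitude spans that × cos φ = 106214.0 m, so Δλ = -76.66 / 106214.0 × 3600 = -2.598″.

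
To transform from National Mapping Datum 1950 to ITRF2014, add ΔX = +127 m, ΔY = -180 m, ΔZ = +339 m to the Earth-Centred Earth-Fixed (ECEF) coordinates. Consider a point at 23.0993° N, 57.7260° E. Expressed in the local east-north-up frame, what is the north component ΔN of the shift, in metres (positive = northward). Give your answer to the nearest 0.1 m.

ΔN = 344.9 m

At φ = 23.0993°, λ = 57.7260°: sin φ = 0.392326, cos φ = 0.919826, sin λ = 0.845504, cos λ = 0.533969.
ΔN = −sin φ cos λ·ΔX − sin φ sin λ·ΔY + cos φ·ΔZ = −(0.392326)(0.533969)(127) − (0.392326)(0.845504)(-180) + (0.919826)(339) = 344.92 m.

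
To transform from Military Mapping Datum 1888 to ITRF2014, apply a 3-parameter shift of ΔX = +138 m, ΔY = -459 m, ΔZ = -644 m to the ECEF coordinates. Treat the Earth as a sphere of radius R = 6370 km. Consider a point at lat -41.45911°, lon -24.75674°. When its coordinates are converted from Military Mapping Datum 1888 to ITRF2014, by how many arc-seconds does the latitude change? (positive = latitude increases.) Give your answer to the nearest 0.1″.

sin φ = -0.662085, cos φ = 0.749428, sin λ = -0.418767, cos λ = 0.908094.
North component: ΔN = −sin φ cos λ·ΔX − sin φ sin λ·ΔY + cos φ·ΔZ = −(-0.662085)(0.908094)(138) − (-0.662085)(-0.418767)(-459) + (0.749428)(-644) = -272.40 m.
1° of latitude spans πR/180 = 111177 m, so Δφ = -272.40 / 111177 × 3600 = -8.820″.

Δφ = -8.8″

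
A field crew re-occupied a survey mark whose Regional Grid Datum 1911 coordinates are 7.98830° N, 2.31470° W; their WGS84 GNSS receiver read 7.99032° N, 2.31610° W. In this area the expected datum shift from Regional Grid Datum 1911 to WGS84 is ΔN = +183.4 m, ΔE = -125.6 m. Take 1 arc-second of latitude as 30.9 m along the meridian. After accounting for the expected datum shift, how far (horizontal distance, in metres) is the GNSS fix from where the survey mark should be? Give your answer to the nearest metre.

50 m

Observed coordinate differences: Δφ = +0.00202°, Δλ = -0.00140°.
Converting to metres (1° lat = 111240 m, cos φ = 0.990296): observed ΔN = 224.7 m, observed ΔE = -154.2 m.
Subtracting the expected shift leaves a residual of 224.7 − (183.4) = 41.3 m north and -154.2 − (-125.6) = -28.6 m east.
Residual distance = √(41.3² + (-28.6)²) = 50.3 m.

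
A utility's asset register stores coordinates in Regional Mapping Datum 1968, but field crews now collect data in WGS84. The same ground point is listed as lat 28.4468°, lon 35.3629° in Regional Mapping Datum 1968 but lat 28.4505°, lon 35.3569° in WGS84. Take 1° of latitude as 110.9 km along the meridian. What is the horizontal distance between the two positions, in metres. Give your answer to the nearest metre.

Δφ = 28.4505° − 28.4468° = +0.0037°; Δλ = 35.3569° − 35.3629° = -0.0060°.
ΔN = Δφ × 110900 = 410.3 m; ΔE = Δλ × 110900 × cos(28.4468°) = -0.0060 × 110900 × 0.879260 = -585.1 m.
Distance = √(ΔE² + ΔN²) = √((-585.1)² + 410.3²) = 714.6 m.

715 m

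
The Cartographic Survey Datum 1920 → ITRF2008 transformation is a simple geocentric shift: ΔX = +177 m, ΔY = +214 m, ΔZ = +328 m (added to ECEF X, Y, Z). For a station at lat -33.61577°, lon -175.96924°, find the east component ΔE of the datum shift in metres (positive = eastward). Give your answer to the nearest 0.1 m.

The local east axis at (φ, λ) is (−sin λ, cos λ, 0), so ΔE = −sin(-175.96924°)·177 + cos(-175.96924°)·214 = -201.03 m.

ΔE = -201.0 m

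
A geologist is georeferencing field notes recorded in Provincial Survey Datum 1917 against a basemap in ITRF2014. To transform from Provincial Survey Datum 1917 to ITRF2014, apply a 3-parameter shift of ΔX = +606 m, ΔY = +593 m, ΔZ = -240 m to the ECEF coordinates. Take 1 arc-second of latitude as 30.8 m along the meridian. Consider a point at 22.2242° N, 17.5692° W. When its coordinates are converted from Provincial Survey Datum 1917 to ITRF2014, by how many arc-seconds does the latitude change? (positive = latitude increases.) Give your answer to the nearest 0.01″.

sin φ = 0.378232, cos φ = 0.925711, sin λ = -0.301857, cos λ = 0.953353.
North component: ΔN = −sin φ cos λ·ΔX − sin φ sin λ·ΔY + cos φ·ΔZ = −(0.378232)(0.953353)(606) − (0.378232)(-0.301857)(593) + (0.925711)(-240) = -372.98 m.
1° of latitude spans 3600 × 30.80 = 110880 m, so Δφ = -372.98 / 110880 × 3600 = -12.110″.

Δφ = -12.11″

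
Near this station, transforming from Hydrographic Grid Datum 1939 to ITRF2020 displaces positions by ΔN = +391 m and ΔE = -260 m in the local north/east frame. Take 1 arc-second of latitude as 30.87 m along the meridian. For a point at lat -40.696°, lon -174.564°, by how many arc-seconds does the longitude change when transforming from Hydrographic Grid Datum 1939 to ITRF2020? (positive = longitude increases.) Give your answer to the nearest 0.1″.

At latitude -40.696°, cos φ = 0.758180.
1″ of longitude at this latitude = 30.87 × cos φ = 23.4050 m, so Δλ = -260.0 / 23.4050 = -11.109″.

Δλ = -11.1″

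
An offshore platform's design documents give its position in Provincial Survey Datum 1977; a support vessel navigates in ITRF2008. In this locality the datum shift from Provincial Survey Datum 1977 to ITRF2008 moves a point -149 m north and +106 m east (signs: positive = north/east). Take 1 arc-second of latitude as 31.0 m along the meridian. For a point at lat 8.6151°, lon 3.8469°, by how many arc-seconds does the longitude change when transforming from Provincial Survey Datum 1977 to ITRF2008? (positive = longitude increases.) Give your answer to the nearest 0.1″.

Δλ = 3.5″

At latitude 8.6151°, cos φ = 0.988717.
1″ of longitude at this latitude = 31.00 × cos φ = 30.6502 m, so Δλ = 106.0 / 30.6502 = 3.458″.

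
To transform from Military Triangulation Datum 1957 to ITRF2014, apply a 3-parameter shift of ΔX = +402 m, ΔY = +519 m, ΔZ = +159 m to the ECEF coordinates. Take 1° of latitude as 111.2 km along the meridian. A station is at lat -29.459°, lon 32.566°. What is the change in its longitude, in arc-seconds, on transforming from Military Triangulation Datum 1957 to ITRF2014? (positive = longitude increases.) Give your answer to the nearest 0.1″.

sin φ = -0.491801, cos φ = 0.870708, sin λ = 0.538271, cos λ = 0.842772.
East component: ΔE = −sin λ·ΔX + cos λ·ΔY = −(0.538271)(402) + (0.842772)(519) = 221.01 m.
1° of latitude spans 111200 m; at latitude φ, 1° of longitude spans that × cos φ = 96822.7 m, so Δλ = 221.01 / 96822.7 × 3600 = 8.218″.

Δλ = 8.2″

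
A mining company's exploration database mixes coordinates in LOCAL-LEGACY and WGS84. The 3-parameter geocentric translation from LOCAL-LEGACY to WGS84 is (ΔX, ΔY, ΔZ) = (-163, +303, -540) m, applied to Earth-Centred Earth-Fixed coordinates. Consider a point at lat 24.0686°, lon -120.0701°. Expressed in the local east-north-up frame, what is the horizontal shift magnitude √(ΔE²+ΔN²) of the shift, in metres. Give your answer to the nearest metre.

512 m

The local east axis at (φ, λ) is (−sin λ, cos λ, 0), so ΔE = −sin(-120.0701°)·(-163) + cos(-120.0701°)·303 = -292.88 m.
The local north axis is (−sin φ cos λ, −sin φ sin λ, cos φ), giving ΔN = -33.309 + 106.941 − 493.051 = -419.42 m.
Horizontal magnitude = √(ΔE² + ΔN²) = √((-292.88)² + (-419.42)²) = 511.56 m.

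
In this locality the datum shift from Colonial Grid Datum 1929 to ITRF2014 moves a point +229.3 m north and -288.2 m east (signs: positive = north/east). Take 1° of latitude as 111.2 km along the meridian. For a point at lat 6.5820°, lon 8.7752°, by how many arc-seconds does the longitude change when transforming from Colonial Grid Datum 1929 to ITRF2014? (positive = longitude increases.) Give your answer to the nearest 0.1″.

Δλ = -9.4″

At latitude 6.5820°, cos φ = 0.993409.
1° of longitude at this latitude = 111.2 × cos φ = 110.47 km, so Δλ = -288.2 / 110467.1 = -0.0026089° = -9.392″.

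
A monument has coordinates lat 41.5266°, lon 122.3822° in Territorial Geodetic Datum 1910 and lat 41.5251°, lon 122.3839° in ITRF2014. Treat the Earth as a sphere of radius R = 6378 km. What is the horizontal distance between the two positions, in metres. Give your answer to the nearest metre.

219 m

Δφ = 41.5251° − 41.5266° = -0.0015°; Δλ = 122.3839° − 122.3822° = +0.0017°.
1° along a meridian = πR/180 = 111317 m.
ΔN = Δφ × 111317 = -167.0 m; ΔE = Δλ × 111317 × cos(41.5266°) = +0.0017 × 111317 × 0.748648 = 141.7 m.
Distance = √(ΔE² + ΔN²) = √(141.7² + (-167.0)²) = 219.0 m.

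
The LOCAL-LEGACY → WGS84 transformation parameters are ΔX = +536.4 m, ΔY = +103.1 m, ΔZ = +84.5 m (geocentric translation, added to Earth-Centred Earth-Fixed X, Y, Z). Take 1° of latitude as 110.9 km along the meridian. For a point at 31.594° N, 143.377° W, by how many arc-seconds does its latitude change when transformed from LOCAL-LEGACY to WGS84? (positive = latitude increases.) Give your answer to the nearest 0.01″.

sin φ = 0.523897, cos φ = 0.851782, sin λ = -0.596547, cos λ = -0.802578.
North component: ΔN = −sin φ cos λ·ΔX − sin φ sin λ·ΔY + cos φ·ΔZ = −(0.523897)(-0.802578)(536.4) − (0.523897)(-0.596547)(103.1) + (0.851782)(84.5) = 329.74 m.
1° of latitude spans 110900 m, so Δφ = 329.74 / 110900 × 3600 = 10.704″.

Δφ = 10.70″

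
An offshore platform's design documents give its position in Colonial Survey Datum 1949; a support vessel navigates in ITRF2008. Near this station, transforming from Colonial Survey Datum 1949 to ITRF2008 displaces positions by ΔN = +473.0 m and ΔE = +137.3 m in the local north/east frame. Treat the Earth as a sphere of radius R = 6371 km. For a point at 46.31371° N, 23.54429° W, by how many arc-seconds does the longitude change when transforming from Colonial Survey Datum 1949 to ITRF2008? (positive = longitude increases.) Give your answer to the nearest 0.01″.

Δλ = 6.44″

At latitude 46.31371°, cos φ = 0.690709.
One radian of longitude at latitude φ spans R cos φ, so Δλ = ΔE / (R cos φ) = 137.3 / (6371000 × 0.690709) = 3.1201e-05 rad = 6.436″.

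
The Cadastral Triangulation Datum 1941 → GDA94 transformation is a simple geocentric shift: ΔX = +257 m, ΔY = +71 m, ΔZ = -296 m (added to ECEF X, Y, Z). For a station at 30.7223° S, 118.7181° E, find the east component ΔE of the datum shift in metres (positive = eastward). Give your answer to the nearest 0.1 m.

The local east axis at (φ, λ) is (−sin λ, cos λ, 0), so ΔE = −sin(118.7181°)·257 + cos(118.7181°)·71 = -259.50 m.

ΔE = -259.5 m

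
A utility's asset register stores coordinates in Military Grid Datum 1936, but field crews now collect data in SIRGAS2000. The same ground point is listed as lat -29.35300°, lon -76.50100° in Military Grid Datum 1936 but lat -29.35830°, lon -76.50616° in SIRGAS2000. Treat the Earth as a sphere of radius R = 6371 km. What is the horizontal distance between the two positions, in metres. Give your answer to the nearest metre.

Δφ = -29.35830° − -29.35300° = -0.00530°; Δλ = -76.50616° − -76.50100° = -0.00516°.
1° along a meridian = πR/180 = 111195 m.
ΔN = Δφ × 111195 = -589.3 m; ΔE = Δλ × 111195 × cos(-29.35300°) = -0.00516 × 111195 × 0.871616 = -500.1 m.
Distance = √(ΔE² + ΔN²) = √((-500.1)² + (-589.3)²) = 772.9 m.

773 m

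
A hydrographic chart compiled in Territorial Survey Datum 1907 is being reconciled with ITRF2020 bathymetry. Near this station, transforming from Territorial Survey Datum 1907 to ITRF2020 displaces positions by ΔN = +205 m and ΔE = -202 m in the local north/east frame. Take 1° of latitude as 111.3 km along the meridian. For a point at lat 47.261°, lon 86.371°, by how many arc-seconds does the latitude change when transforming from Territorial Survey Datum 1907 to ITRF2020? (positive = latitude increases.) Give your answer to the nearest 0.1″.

Δφ = 6.6″

1° of latitude = 111.3 km, so Δφ = 205.0 / 111300 = 0.0018419° = 6.631″.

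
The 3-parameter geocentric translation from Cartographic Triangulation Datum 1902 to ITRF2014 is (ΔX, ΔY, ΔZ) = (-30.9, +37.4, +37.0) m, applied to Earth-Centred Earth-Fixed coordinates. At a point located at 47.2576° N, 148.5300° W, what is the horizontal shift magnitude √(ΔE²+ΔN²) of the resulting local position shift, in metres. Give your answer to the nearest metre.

52 m

At φ = 47.2576°, λ = -148.5300°: sin φ = 0.734413, cos φ = 0.678703, sin λ = -0.522052, cos λ = -0.852914.
ΔE = −sin λ·ΔX + cos λ·ΔY = −(-0.522052)·(-30.9) + (-0.852914)·(37.4) = -48.03 m.
ΔN = −sin φ cos λ·ΔX − sin φ sin λ·ΔY + cos φ·ΔZ = −(0.734413)(-0.852914)(-30.9) − (0.734413)(-0.522052)(37.4) + (0.678703)(37.0) = 20.10 m.
Horizontal magnitude = √(ΔE² + ΔN²) = √((-48.03)² + 20.10²) = 52.06 m.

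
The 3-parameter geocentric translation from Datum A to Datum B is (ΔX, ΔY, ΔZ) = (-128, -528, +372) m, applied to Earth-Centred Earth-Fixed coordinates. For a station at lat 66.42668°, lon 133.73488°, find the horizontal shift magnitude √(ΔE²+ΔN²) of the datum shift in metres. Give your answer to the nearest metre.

At φ = 66.42668°, λ = 133.73488°: sin φ = 0.916549, cos φ = 0.399922, sin λ = 0.722546, cos λ = -0.691322.
ΔE = −sin λ·ΔX + cos λ·ΔY = −(0.722546)·(-128) + (-0.691322)·(-528) = 457.50 m.
ΔN = −sin φ cos λ·ΔX − sin φ sin λ·ΔY + cos φ·ΔZ = −(0.916549)(-0.691322)(-128) − (0.916549)(0.722546)(-528) + (0.399922)(372) = 417.33 m.
Horizontal magnitude = √(ΔE² + ΔN²) = √(457.50² + 417.33²) = 619.26 m.

619 m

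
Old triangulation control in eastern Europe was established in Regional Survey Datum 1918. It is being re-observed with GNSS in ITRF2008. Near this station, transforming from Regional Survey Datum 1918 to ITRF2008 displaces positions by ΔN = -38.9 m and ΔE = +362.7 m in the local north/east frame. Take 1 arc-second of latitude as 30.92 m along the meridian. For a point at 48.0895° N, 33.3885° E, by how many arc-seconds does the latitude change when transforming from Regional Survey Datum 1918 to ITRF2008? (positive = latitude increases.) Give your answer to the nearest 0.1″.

Δφ = -1.3″

1″ of latitude = 30.92 m, so Δφ = -38.9 / 30.92 = -1.258″.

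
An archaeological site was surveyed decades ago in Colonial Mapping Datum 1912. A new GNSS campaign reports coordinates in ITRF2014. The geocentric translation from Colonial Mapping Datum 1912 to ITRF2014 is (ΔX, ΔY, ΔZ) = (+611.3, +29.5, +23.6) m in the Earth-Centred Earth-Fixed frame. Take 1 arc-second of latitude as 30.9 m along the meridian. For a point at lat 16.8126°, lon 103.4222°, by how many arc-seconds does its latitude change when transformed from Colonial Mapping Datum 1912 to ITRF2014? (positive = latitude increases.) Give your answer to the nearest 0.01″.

Δφ = 1.79″

sin φ = 0.289242, cos φ = 0.957256, sin λ = 0.972686, cos λ = -0.232125.
North component: ΔN = −sin φ cos λ·ΔX − sin φ sin λ·ΔY + cos φ·ΔZ = −(0.289242)(-0.232125)(611.3) − (0.289242)(0.972686)(29.5) + (0.957256)(23.6) = 55.33 m.
1° of latitude spans 3600 × 30.90 = 111240 m, so Δφ = 55.33 / 111240 × 3600 = 1.791″.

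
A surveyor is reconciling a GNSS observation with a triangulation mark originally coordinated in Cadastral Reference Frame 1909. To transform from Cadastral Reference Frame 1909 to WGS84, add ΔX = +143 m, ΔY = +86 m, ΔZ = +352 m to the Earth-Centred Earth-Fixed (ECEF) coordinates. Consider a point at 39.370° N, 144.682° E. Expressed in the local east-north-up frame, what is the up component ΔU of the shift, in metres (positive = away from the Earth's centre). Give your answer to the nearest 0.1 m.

At φ = 39.370°, λ = 144.682°: sin φ = 0.634326, cos φ = 0.773066, sin λ = 0.578114, cos λ = -0.815956.
ΔU = cos φ cos λ·ΔX + cos φ sin λ·ΔY + sin φ·ΔZ = (0.773066)(-0.815956)(143) + (0.773066)(0.578114)(86) + (0.634326)(352) = 171.52 m.

ΔU = 171.5 m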